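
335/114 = 2 + 107/114 ≈ 2.94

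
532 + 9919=10451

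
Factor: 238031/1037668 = 2^(-2)*23^(-1)*11279^(-1)*238031^1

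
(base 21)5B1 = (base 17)876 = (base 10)2437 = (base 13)1156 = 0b100110000101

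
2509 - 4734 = -2225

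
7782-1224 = 6558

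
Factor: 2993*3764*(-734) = -1*2^3*41^1*73^1*367^1*941^1 = -8268988568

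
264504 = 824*321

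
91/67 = 1 + 24/67 ≈ 1.36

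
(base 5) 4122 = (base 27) jo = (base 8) 1031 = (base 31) ha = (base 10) 537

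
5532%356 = 192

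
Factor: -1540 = -1*2^2*5^1*7^1*11^1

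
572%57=2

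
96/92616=4/3859 ≈ 0.00104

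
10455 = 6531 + 3924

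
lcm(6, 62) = 186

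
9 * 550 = 4950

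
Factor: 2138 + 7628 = 2^1*19^1*257^1 = 9766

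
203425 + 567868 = 771293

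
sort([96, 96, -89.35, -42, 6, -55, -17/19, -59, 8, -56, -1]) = [-89.35, -59, -56, -55, -42, -1, -17/19, 6, 8, 96, 96]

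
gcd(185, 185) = 185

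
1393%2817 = 1393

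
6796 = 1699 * 4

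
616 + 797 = 1413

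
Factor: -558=-1*2^1*3^2*31^1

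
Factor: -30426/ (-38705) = 2^1*3^1*5^ (-1)*11^1*461^1*7741^ (-1)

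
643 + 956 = 1599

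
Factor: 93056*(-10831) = -1*2^7*727^1*10831^1 = -1007889536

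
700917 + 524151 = 1225068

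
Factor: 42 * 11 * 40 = 2^4 * 3^1 * 5^1 * 7^1 * 11^1 = 18480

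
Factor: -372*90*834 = -1*2^4*3^4*5^1*31^1*139^1 = -27922320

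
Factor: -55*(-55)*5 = 5^3*11^2 = 15125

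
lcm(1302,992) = 20832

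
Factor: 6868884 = 2^2*3^1*11^1*17^1*3061^1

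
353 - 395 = -42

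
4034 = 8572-4538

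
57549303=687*83769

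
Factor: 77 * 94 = 2^1 * 7^1 * 11^1 * 47^1 = 7238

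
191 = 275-84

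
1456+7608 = 9064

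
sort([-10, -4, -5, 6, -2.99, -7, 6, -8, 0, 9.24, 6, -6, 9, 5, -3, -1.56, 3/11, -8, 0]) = [-10, -8, -8, -7, -6, -5, -4, -3, -2.99, -1.56, 0, 0, 3/11, 5, 6, 6, 6, 9, 9.24]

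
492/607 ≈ 0.811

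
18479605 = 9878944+8600661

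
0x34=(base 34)1i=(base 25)22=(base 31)1l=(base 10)52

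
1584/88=18=18.00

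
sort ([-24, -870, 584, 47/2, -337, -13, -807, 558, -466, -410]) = [-870, -807, -466, -410, -337, -24, -13, 47/2, 558, 584]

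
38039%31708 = 6331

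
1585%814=771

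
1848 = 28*66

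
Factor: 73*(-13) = -1*13^1*73^1 = -949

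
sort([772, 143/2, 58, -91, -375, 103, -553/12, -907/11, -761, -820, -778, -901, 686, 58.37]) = [-901, -820, -778, -761, -375, -91, -907/11, -553/12, 58, 58.37, 143/2, 103, 686, 772]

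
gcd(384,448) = 64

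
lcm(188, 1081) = 4324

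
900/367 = 2 + 166/367 ≈ 2.45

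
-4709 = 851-5560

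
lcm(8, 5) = 40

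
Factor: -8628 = -1*2^2*3^1*719^1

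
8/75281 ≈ 0.000106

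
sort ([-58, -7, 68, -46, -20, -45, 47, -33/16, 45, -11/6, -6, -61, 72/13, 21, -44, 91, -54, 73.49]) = [-61, -58, -54, -46, -45, -44, -20, -7, -6, -33/16, -11/6, 72/13, 21, 45, 47, 68, 73.49, 91]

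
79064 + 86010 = 165074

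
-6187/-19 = 325 + 12/19 ≈ 325.63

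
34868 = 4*8717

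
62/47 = 1 + 15/47 ≈ 1.32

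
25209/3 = 8403 = 8403.00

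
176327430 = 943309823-766982393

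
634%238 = 158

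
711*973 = 691803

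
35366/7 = 5052 + 2/7 ≈ 5052.29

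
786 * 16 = 12576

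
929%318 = 293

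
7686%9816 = 7686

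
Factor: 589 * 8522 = 2^1 * 19^1 * 31^1 * 4261^1 = 5019458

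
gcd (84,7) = 7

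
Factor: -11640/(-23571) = 2^3 * 3^(-4) * 5^1 = 40/81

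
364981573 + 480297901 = 845279474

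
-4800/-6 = 800 = 800.00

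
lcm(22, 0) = 0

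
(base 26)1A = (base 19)1H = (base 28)18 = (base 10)36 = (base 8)44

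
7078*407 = 2880746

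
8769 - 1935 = 6834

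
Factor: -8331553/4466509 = -1 * 353^(-1) * 1187^1 * 7019^1 * 12653^(-1)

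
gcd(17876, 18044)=4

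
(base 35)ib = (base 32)k1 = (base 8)1201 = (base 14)33b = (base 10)641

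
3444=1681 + 1763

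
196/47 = 4 + 8/47 ≈ 4.17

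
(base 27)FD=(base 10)418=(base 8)642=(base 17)17A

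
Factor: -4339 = -1 * 4339^1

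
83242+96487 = 179729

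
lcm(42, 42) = 42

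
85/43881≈0.00194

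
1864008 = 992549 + 871459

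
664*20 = 13280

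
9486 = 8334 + 1152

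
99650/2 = 49825 = 49825.00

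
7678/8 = 3839/4 = 959.75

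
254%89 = 76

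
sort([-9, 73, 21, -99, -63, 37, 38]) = [-99, -63, -9, 21, 37, 38, 73]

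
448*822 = 368256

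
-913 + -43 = -956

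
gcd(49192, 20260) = 4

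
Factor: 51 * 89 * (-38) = -1 * 2^1 * 3^1 * 17^1 * 19^1 * 89^1 = -172482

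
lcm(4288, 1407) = 90048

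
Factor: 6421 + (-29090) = -1 * 22669^1 = -22669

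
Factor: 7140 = 2^2*3^1*5^1*7^1*17^1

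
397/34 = 11 + 23/34 ≈ 11.68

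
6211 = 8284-2073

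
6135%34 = 15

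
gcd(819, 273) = 273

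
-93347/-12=7778 + 11/12 ≈ 7778.92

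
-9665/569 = -16 - 561/569 ≈ -16.99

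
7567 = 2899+4668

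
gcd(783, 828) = 9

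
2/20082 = 1/10041 ≈ 0.0000996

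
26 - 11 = 15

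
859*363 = 311817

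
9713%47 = 31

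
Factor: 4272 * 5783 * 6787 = 2^4 * 3^1 * 11^1 * 89^1 * 617^1 * 5783^1 = 167672672112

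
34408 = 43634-9226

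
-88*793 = -69784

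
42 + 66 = 108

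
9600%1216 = 1088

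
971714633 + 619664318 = 1591378951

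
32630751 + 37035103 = 69665854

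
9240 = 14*660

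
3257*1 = 3257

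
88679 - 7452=81227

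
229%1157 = 229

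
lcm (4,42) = 84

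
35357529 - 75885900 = -40528371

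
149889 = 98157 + 51732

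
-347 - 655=-1002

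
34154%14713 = 4728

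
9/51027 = 3/17009 ≈ 0.000176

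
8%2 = 0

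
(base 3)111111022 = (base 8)23154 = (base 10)9836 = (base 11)7432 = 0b10011001101100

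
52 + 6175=6227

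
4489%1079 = 173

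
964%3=1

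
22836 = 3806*6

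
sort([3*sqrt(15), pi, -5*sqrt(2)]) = [-5*sqrt(2), pi, 3*sqrt(15)]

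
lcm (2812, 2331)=177156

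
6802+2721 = 9523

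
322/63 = 5 + 1/9 ≈ 5.11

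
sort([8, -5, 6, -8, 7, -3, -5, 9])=[-8, -5, -5, -3, 6, 7, 8, 9]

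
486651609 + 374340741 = 860992350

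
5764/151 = 38 + 26/151 ≈ 38.17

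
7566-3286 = 4280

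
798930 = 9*88770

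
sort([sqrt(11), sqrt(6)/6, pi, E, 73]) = [sqrt(6)/6, E, pi, sqrt(11), 73]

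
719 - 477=242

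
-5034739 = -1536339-3498400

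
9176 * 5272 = 48375872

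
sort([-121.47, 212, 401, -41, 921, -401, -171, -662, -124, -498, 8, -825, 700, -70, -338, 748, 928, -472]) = [-825, -662, -498, -472, -401, -338, -171, -124, -121.47, -70, -41, 8, 212, 401, 700, 748, 921, 928]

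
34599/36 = 961 + 1/12 ≈ 961.08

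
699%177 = 168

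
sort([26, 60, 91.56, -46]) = [-46, 26, 60, 91.56]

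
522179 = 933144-410965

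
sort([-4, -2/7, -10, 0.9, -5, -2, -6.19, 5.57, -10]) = [-10, -10, -6.19, -5, -4, -2, -2/7, 0.9, 5.57]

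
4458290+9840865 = 14299155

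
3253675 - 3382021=-128346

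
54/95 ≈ 0.568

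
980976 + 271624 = 1252600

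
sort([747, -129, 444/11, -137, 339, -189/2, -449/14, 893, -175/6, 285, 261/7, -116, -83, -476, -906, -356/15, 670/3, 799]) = [-906, -476, -137, -129, -116, -189/2, -83, -449/14, -175/6, -356/15, 261/7, 444/11, 670/3, 285, 339, 747, 799, 893]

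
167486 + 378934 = 546420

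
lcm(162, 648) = 648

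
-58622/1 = -58622 = -58622.00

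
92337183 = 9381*9843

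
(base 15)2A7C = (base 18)1A29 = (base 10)9117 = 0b10001110011101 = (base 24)FJL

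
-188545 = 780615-969160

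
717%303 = 111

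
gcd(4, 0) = 4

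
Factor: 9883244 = 2^2 * 7^1 * 352973^1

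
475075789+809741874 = 1284817663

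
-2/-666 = 1/333 ≈ 0.00300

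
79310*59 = 4679290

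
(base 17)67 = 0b1101101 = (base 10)109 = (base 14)7b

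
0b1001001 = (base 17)45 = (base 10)73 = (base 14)53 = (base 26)2l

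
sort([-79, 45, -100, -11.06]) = [-100, -79, -11.06, 45]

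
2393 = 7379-4986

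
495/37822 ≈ 0.0131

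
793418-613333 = 180085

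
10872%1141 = 603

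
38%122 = 38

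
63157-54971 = 8186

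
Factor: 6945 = 3^1*5^1*463^1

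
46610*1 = 46610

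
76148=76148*1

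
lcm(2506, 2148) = 15036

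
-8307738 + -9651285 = -17959023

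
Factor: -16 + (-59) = -1*3^1*5^2 = -75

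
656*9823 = 6443888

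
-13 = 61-74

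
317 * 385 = 122045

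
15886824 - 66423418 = -50536594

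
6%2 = 0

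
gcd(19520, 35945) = 5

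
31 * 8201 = 254231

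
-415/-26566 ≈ 0.0156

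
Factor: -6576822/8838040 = -1 * 2^(-2) * 3^3 * 5^(-1) * 7^1 * 19^(-1) * 29^(-1) * 127^1 * 137^1 * 401^(-1) = -3288411/4419020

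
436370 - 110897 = 325473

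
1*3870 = 3870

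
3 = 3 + 0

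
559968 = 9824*57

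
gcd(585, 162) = 9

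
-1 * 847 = -847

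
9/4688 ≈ 0.00192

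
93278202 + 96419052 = 189697254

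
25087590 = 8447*2970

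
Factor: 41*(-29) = -1*29^1*41^1 = -1189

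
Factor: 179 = 179^1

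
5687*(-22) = -125114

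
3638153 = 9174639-5536486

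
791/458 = 1 + 333/458 ≈ 1.73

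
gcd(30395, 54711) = 6079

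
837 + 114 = 951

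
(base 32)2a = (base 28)2i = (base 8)112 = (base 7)134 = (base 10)74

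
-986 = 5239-6225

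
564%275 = 14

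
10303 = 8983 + 1320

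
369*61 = 22509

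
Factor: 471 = 3^1*157^1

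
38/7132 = 19/3566≈0.00533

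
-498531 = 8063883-8562414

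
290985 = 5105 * 57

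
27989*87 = 2435043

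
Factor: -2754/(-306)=3^2=9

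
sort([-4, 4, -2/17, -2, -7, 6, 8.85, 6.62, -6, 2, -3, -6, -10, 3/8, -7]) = [-10, -7, -7, -6, -6, -4, -3, -2, -2/17, 3/8, 2, 4, 6, 6.62, 8.85]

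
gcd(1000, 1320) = 40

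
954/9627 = 318/3209 ≈ 0.0991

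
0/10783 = 0 = 0.00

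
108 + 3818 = 3926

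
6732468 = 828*8131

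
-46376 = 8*(-5797)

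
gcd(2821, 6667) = 1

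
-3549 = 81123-84672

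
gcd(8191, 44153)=1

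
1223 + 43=1266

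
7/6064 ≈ 0.00115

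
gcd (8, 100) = 4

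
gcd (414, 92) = 46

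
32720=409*80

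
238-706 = -468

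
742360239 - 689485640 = 52874599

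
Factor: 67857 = 3^1*22619^1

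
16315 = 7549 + 8766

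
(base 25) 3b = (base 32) 2m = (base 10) 86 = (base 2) 1010110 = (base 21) 42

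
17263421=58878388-41614967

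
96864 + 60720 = 157584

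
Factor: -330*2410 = -1*2^2*3^1*5^2*11^1*241^1 = -795300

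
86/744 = 43/372 ≈ 0.116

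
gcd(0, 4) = 4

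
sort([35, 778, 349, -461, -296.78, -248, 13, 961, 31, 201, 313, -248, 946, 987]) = [-461, -296.78, -248, -248, 13, 31, 35, 201, 313, 349, 778, 946, 961, 987]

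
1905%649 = 607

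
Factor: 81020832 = 2^5*3^1*263^1*3209^1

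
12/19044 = 1/1587≈0.000630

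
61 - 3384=-3323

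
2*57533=115066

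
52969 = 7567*7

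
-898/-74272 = 449/37136 ≈ 0.0121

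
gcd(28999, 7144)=47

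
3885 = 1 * 3885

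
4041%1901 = 239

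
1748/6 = 874/3 ≈ 291.33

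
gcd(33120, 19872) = 6624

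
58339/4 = 14584 + 3/4 = 14584.75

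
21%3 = 0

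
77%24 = 5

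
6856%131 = 44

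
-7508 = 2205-9713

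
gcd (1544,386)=386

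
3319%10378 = 3319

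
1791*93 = 166563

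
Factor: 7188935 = 5^1*13^1*19^1*5821^1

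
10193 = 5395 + 4798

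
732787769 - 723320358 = 9467411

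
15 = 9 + 6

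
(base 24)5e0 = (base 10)3216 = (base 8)6220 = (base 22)6e4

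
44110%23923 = 20187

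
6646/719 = 9 + 175/719 ≈ 9.24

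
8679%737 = 572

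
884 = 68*13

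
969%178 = 79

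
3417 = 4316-899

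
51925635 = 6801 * 7635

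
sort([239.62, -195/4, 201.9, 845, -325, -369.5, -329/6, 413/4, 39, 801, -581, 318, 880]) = [-581, -369.5, -325, -329/6, -195/4, 39, 413/4, 201.9, 239.62, 318, 801, 845, 880]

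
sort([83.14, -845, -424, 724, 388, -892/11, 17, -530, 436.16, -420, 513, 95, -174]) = [-845, -530, -424, -420, -174, -892/11, 17, 83.14, 95, 388, 436.16, 513, 724]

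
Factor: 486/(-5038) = -1*3^5*11^(-1)*229^(-1) = -243/2519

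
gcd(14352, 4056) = 312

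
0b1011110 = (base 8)136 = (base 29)37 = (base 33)2s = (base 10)94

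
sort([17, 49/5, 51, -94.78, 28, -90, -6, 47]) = [-94.78, -90, -6, 49/5, 17, 28, 47, 51]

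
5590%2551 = 488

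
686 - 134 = 552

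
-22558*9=-203022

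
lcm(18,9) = 18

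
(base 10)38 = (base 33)15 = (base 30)18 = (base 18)22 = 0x26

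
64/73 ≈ 0.877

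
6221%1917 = 470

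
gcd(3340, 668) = 668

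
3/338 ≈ 0.00888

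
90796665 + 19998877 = 110795542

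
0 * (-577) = 0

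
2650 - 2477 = 173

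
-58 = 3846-3904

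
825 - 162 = 663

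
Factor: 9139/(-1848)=-1*2^(-3)*3^(-1)*7^(-1)*11^(-1)*13^1*19^1*37^1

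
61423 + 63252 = 124675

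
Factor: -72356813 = -1*72356813^1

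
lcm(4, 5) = 20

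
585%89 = 51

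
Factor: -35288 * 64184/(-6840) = 2^3 * 3^(-2) * 5^(-1) * 11^1 * 19^(-1) * 71^1 * 113^1 * 401^1 = 283115624/855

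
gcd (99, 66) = 33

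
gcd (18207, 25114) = 1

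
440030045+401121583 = 841151628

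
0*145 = 0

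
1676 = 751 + 925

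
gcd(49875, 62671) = 7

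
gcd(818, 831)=1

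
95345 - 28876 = 66469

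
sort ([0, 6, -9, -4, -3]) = [-9, -4, -3, 0, 6]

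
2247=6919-4672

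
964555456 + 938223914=1902779370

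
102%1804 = 102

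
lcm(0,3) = 0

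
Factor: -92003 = -1*92003^1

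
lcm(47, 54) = 2538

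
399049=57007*7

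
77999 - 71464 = 6535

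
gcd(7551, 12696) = 3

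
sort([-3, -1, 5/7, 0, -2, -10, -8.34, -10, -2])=[-10, -10, -8.34, -3, -2, -2, -1, 0, 5/7]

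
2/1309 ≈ 0.00153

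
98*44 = 4312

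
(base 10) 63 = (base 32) 1v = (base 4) 333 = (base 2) 111111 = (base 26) 2b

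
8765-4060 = 4705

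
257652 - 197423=60229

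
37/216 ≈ 0.171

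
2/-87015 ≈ -0.0000230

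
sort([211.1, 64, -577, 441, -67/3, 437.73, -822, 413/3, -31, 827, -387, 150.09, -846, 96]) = [-846, -822, -577, -387, -31, -67/3, 64, 96, 413/3, 150.09, 211.1, 437.73, 441, 827]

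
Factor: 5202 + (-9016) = -1*2^1*1907^1 = -3814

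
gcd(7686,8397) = 9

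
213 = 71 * 3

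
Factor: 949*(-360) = -1*2^3*3^2*5^1*13^1*73^1 = -341640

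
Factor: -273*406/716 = -1*2^(-1)*3^1*7^2*13^1*29^1*179^(-1) = -55419/358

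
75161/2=37580 + 1/2=37580.50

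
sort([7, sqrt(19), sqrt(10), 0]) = [0, sqrt(10), sqrt(19), 7]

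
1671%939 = 732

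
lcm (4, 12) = 12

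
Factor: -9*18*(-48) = 2^5*3^5 = 7776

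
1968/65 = 30 + 18/65 ≈ 30.28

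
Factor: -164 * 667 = -1 * 2^2 * 23^1 * 29^1 * 41^1 = -109388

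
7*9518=66626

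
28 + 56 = 84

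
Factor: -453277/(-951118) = 2^(-1)*7^(-1)*11^1*41^(-1)*89^1*463^1*1657^(-1)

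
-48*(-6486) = 311328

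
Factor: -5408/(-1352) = 2^2 = 4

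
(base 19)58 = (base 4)1213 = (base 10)103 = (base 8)147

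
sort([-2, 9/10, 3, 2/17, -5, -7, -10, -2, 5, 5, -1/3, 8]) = [-10, -7, -5, -2, -2, -1/3, 2/17, 9/10, 3, 5, 5, 8]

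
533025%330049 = 202976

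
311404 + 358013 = 669417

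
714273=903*791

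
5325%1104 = 909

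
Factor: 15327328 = 2^5*461^1*1039^1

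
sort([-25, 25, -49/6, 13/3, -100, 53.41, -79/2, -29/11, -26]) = [-100, -79/2, -26, -25, -49/6, -29/11, 13/3, 25, 53.41]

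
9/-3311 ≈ -0.00272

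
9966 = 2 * 4983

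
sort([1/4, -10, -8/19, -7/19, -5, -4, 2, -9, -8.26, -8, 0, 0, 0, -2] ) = [-10, -9, -8.26, -8, -5, -4, -2, -8/19, -7/19, 0, 0, 0, 1/4, 2] 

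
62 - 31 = 31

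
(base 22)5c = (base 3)11112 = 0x7a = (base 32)3q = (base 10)122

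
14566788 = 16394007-1827219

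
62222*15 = 933330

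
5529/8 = 691 + 1/8≈691.13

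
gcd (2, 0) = 2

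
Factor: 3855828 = 2^2 * 3^1 * 321319^1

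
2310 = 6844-4534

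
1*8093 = 8093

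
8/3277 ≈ 0.00244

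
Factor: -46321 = -1*11^1*4211^1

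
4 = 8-4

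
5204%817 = 302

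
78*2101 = 163878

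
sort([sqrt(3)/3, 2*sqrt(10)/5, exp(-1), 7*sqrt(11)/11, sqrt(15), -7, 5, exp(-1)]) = [-7, exp(-1), exp(-1), sqrt(3)/3, 2*sqrt(10)/5, 7*sqrt(11)/11, sqrt(15), 5]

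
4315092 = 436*9897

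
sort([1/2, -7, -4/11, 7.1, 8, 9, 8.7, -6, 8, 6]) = [-7, -6, -4/11, 1/2, 6, 7.1, 8, 8, 8.7, 9]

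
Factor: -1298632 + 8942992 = 2^3 * 3^1 * 5^1 * 63703^1 = 7644360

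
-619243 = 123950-743193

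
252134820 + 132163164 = 384297984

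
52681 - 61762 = -9081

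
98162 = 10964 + 87198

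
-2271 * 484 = -1099164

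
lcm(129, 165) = 7095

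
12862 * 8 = 102896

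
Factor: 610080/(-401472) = -1*2^(-1)*3^(-1)*5^1*17^(-1)*31^1 = -155/102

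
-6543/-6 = 1090 + 1/2 = 1090.50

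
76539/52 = 1471 + 47/52 ≈ 1471.90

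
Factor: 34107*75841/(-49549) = -1*3^1*149^1*509^1*11369^1*49549^(-1) = -2586708987/49549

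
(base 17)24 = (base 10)38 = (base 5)123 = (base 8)46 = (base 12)32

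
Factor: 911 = 911^1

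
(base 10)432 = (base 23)ii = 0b110110000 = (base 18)160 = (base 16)1b0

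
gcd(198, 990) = 198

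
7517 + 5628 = 13145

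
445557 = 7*63651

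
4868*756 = 3680208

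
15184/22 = 7592/11 ≈ 690.18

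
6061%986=145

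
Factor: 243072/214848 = 2^1*211^1*373^(-1) = 422/373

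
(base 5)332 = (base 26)3e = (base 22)44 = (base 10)92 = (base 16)5c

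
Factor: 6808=2^3*23^1*37^1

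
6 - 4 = 2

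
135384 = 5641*24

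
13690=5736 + 7954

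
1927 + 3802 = 5729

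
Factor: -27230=-1*2^1*5^1*7^1*389^1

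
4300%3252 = 1048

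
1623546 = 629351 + 994195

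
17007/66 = 257 + 15/22 ≈ 257.68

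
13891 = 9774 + 4117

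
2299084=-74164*(-31)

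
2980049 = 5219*571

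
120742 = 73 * 1654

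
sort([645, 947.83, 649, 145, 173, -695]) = [-695, 145, 173, 645, 649, 947.83]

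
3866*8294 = 32064604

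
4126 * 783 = 3230658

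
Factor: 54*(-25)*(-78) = 2^2*3^4*5^2*13^1 = 105300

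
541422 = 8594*63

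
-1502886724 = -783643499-719243225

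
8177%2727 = 2723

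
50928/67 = 760 + 8/67 ≈ 760.12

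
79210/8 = 39605/4 = 9901.25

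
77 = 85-8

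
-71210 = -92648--21438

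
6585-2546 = 4039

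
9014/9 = 1001 + 5/9 ≈ 1001.56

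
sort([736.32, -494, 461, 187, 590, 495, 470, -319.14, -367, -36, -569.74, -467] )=[-569.74, -494, -467, -367, -319.14, -36, 187, 461, 470, 495, 590, 736.32] 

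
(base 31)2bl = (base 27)33g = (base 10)2284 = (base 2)100011101100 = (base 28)2pg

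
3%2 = 1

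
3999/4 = 999 + 3/4 = 999.75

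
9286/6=4643/3 ≈ 1547.67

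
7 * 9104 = 63728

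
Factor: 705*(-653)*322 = -1*2^1*3^1*5^1*7^1*23^1*47^1*653^1 = -148237530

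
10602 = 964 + 9638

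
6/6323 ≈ 0.000949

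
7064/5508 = 1766/1377 ≈ 1.28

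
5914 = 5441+473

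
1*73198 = 73198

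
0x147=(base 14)195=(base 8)507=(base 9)403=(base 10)327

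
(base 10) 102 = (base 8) 146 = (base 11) 93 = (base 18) 5c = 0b1100110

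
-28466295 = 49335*(-577)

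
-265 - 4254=-4519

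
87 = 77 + 10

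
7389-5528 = 1861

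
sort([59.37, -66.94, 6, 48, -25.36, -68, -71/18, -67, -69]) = [-69, -68, -67, -66.94, -25.36, -71/18, 6, 48, 59.37]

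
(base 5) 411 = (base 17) 64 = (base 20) 56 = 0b1101010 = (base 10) 106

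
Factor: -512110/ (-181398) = 3^ (-1)*5^1*7^ (-2)*83^1 = 415/147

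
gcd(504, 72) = 72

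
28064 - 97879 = -69815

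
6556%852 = 592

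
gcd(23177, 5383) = 7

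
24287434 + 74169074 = 98456508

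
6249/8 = 781 + 1/8 ≈ 781.13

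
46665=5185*9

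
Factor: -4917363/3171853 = -1*3^1*11^1*149011^1*3171853^ (-1)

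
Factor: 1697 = 1697^1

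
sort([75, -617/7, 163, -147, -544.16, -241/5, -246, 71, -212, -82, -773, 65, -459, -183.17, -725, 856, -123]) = [-773, -725, -544.16, -459, -246, -212, -183.17, -147, -123, -617/7, -82, -241/5, 65, 71, 75, 163, 856]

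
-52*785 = -40820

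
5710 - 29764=-24054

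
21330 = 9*2370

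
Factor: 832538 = 2^1*7^1*59467^1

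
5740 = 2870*2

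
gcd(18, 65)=1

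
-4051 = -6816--2765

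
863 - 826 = 37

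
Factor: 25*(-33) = -1*3^1*5^2*11^1 = -825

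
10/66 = 5/33≈0.152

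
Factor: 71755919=71755919^1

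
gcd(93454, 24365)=1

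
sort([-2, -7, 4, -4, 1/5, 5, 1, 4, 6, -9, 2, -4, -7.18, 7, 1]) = [-9, -7.18, -7, -4, -4, -2, 1/5, 1, 1, 2, 4, 4, 5, 6, 7]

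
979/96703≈0.0101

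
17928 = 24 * 747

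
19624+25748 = 45372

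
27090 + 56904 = 83994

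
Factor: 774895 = 5^1*11^1*73^1*193^1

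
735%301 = 133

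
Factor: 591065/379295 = 7^(-1) * 10837^(-1) * 118213^1 = 118213/75859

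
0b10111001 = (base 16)b9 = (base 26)73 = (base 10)185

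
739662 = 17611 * 42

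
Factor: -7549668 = -1*2^2*3^2*7^1*29959^1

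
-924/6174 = -22/147 ≈ -0.150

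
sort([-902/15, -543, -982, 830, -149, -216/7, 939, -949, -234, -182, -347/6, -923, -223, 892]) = [-982, -949, -923, -543, -234, -223, -182, -149, -902/15, -347/6, -216/7, 830, 892, 939]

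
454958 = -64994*(-7)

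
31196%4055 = 2811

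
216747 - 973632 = -756885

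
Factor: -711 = -1*3^2*79^1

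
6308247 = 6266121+42126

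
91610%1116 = 98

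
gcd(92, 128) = 4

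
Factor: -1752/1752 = -1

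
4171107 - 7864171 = -3693064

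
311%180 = 131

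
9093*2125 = 19322625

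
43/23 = 1 + 20/23 ≈ 1.87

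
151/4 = 37 + 3/4 = 37.75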